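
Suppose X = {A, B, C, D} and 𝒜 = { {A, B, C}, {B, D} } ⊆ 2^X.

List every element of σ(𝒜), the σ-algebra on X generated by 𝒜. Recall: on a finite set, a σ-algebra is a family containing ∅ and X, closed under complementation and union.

Initial family (4 sets): { ∅, {B, D}, {A, B, C}, X }.
Step 1 adds 2:
  {D}  = complement {A, B, C}
  {A, C}  = complement {B, D}
  |family| = 6
Step 2 adds 1:
  {A, C, D}  = {A, C} ∪ {D}
  |family| = 7
Step 3 (1 new):
  {B}  = complement {A, C, D}
  |family| = 8
Step 4: already closed under ᶜ and ∪.

σ(𝒜) = { ∅, {B}, {D}, {A, C}, {B, D}, {A, B, C}, {A, C, D}, X }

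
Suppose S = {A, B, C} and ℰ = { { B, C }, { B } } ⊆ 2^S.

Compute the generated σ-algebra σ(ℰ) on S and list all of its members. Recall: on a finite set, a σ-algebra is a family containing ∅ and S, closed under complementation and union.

Answer: σ(ℰ) = { {  }, { A }, { B }, { C }, { A, B }, { A, C }, { B, C }, S }

Working:
Start: ℰ ∪ {∅, S} = { {  }, { B }, { B, C }, S }.
Step 1 adds 2:
  { A }  = S∖{ B, C }
  { A, C }  = S∖{ B }
  [6 total]
Step 2: 1 new —
  { A, B }  = { B } ∪ { A }
  [7 total]
Step 3 (1 new):
  { C }  = S∖{ A, B }
  [8 total]
Step 4: stable.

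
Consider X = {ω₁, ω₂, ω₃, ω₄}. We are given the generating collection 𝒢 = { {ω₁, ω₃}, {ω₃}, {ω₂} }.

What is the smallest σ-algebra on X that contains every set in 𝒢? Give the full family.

Begin from { ∅, {ω₂}, {ω₃}, {ω₁, ω₃}, X } (that is, 𝒢 plus ∅ and X).
Iteration 1: 5 new —
  {ω₂, ω₃}  = {ω₃} ∪ {ω₂}
  {ω₂, ω₄}  = ᶜ of {ω₁, ω₃}
  {ω₁, ω₂, ω₃}  = {ω₁, ω₃} ∪ {ω₂}
  {ω₁, ω₂, ω₄}  = ᶜ of {ω₃}
  {ω₁, ω₃, ω₄}  = ᶜ of {ω₂}
  |family| = 10
Iteration 2 (3 new):
  {ω₄}  = ᶜ of {ω₁, ω₂, ω₃}
  {ω₁, ω₄}  = ᶜ of {ω₂, ω₃}
  {ω₂, ω₃, ω₄}  = {ω₃} ∪ {ω₂, ω₄}
  |family| = 13
Iteration 3 (2 new):
  {ω₁}  = ᶜ of {ω₂, ω₃, ω₄}
  {ω₃, ω₄}  = {ω₃} ∪ {ω₄}
  |family| = 15
Iteration 4. New:
  {ω₁, ω₂}  = ᶜ of {ω₃, ω₄}
  |family| = 16
Iteration 5 adds nothing — fixpoint reached.

Therefore σ(𝒢) = { ∅, {ω₁}, {ω₂}, {ω₃}, {ω₄}, {ω₁, ω₂}, {ω₁, ω₃}, {ω₁, ω₄}, {ω₂, ω₃}, {ω₂, ω₄}, {ω₃, ω₄}, {ω₁, ω₂, ω₃}, {ω₁, ω₂, ω₄}, {ω₁, ω₃, ω₄}, {ω₂, ω₃, ω₄}, X } (|σ(𝒢)| = 16).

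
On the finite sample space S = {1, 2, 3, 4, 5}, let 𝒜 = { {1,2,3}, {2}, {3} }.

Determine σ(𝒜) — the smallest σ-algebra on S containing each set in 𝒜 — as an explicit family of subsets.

Take S₀ = 𝒜 ∪ {∅, S} = { {}, {2}, {3}, {1,2,3}, S }.
Iteration 1. New:
  {2,3}  = {3} ∪ {2}
  {4,5}  = S∖{1,2,3}
  {1,2,4,5}  = S∖{3}
  {1,3,4,5}  = S∖{2}
Iteration 2: 4 new —
  {1,4,5}  = S∖{2,3}
  {2,4,5}  = {2} ∪ {4,5}
  {3,4,5}  = {4,5} ∪ {3}
  {2,3,4,5}  = {4,5} ∪ {2,3}
Iteration 3. New:
  {1}  = S∖{2,3,4,5}
  {1,2}  = S∖{3,4,5}
  {1,3}  = S∖{2,4,5}
Iteration 4 adds nothing — fixpoint reached.

Therefore σ(𝒜) = { {}, {1}, {2}, {3}, {1,2}, {1,3}, {2,3}, {4,5}, {1,2,3}, {1,4,5}, {2,4,5}, {3,4,5}, {1,2,4,5}, {1,3,4,5}, {2,3,4,5}, S } (|σ(𝒜)| = 16).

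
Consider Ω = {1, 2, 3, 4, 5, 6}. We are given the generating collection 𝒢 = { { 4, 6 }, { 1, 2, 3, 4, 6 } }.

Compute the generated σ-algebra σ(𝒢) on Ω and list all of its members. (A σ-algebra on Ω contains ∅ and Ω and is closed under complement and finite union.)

Take S₀ = 𝒢 ∪ {∅, Ω} = { {  }, { 4, 6 }, { 1, 2, 3, 4, 6 }, Ω }.
Step 1: 2 new —
  { 5 }  = ᶜ of { 1, 2, 3, 4, 6 }
  { 1, 2, 3, 5 }  = ᶜ of { 4, 6 }
  [6 total]
Step 2: 1 new —
  { 4, 5, 6 }  = { 4, 6 } ∪ { 5 }
  [7 total]
Step 3: 1 new —
  { 1, 2, 3 }  = ᶜ of { 4, 5, 6 }
  [8 total]
After Step 4 the family is unchanged; done.

Hence σ(𝒢) has 8 members: { {  }, { 5 }, { 4, 6 }, { 1, 2, 3 }, { 4, 5, 6 }, { 1, 2, 3, 5 }, { 1, 2, 3, 4, 6 }, Ω }.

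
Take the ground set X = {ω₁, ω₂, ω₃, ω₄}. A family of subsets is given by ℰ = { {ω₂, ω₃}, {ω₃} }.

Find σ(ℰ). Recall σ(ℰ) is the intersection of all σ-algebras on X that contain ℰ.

Seed the family with ℰ together with ∅ and X: { {}, {ω₃}, {ω₂, ω₃}, X }.
Iteration 1: 2 new —
  {ω₁, ω₄}  = ᶜ of {ω₂, ω₃}
  {ω₁, ω₂, ω₄}  = ᶜ of {ω₃}
Iteration 2: 1 new —
  {ω₁, ω₃, ω₄}  = {ω₃} ∪ {ω₁, ω₄}
Iteration 3. New:
  {ω₂}  = ᶜ of {ω₁, ω₃, ω₄}
After Iteration 4 the family is unchanged; done.

|σ(ℰ)| = 8.  σ(ℰ) = { {}, {ω₂}, {ω₃}, {ω₁, ω₄}, {ω₂, ω₃}, {ω₁, ω₂, ω₄}, {ω₁, ω₃, ω₄}, X }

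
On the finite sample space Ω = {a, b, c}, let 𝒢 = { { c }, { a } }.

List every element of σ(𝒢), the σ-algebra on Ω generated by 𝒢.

σ(𝒢) (8 sets): { {  }, { a }, { b }, { c }, { a, b }, { a, c }, { b, c }, Ω }

Trace:
Initial family (4 sets): { {  }, { a }, { c }, Ω }.
Step 1 (3 new):
  { a, b }  = complement { c }
  { a, c }  = { c } ∪ { a }
  { b, c }  = complement { a }
  [7 total]
Step 2: 1 new —
  { b }  = complement { a, c }
  [8 total]
After Step 3 the family is unchanged; done.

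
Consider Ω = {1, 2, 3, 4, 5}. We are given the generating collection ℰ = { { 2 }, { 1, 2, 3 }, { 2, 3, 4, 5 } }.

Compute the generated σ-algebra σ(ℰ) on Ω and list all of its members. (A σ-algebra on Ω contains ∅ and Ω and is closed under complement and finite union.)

σ(ℰ) (16 sets): { {}, { 1 }, { 2 }, { 3 }, { 1, 2 }, { 1, 3 }, { 2, 3 }, { 4, 5 }, { 1, 2, 3 }, { 1, 4, 5 }, { 2, 4, 5 }, { 3, 4, 5 }, { 1, 2, 4, 5 }, { 1, 3, 4, 5 }, { 2, 3, 4, 5 }, Ω }

Check:
Take S₀ = ℰ ∪ {∅, Ω} = { {}, { 2 }, { 1, 2, 3 }, { 2, 3, 4, 5 }, Ω }.
Pass 1: +3 →
  { 1 }  = ᶜ of { 2, 3, 4, 5 }
  { 4, 5 }  = ᶜ of { 1, 2, 3 }
  { 1, 3, 4, 5 }  = ᶜ of { 2 }
Pass 2: 3 new —
  { 1, 2 }  = { 2 } ∪ { 1 }
  { 1, 4, 5 }  = { 4, 5 } ∪ { 1 }
  { 2, 4, 5 }  = { 4, 5 } ∪ { 2 }
Pass 3 adds 4:
  { 1, 3 }  = ᶜ of { 2, 4, 5 }
  { 2, 3 }  = ᶜ of { 1, 4, 5 }
  { 3, 4, 5 }  = ᶜ of { 1, 2 }
  { 1, 2, 4, 5 }  = { 4, 5 } ∪ { 1, 2 }
Pass 4 (1 new):
  { 3 }  = ᶜ of { 1, 2, 4, 5 }
Pass 5: already closed under ᶜ and ∪.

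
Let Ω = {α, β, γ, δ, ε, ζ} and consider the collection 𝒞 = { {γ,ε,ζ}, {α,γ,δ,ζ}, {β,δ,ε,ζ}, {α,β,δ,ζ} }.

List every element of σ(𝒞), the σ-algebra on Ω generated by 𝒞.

Take S₀ = 𝒞 ∪ {∅, Ω} = { {}, {γ,ε,ζ}, {α,β,δ,ζ}, {α,γ,δ,ζ}, {β,δ,ε,ζ}, Ω }.
Step 1 (8 new):
  {α,γ}  = complement {β,δ,ε,ζ}
  {β,ε}  = complement {α,γ,δ,ζ}
  {γ,ε}  = complement {α,β,δ,ζ}
  {α,β,δ}  = complement {γ,ε,ζ}
  {α,β,γ,δ,ζ}  = {α,β,δ,ζ} ∪ {α,γ,δ,ζ}
  {α,β,δ,ε,ζ}  = {β,δ,ε,ζ} ∪ {α,β,δ,ζ}
  {α,γ,δ,ε,ζ}  = {γ,ε,ζ} ∪ {α,γ,δ,ζ}
  {β,γ,δ,ε,ζ}  = {β,δ,ε,ζ} ∪ {γ,ε,ζ}
  |family| = 14
Step 2 adds 12:
  {α}  = complement {β,γ,δ,ε,ζ}
  {β}  = complement {α,γ,δ,ε,ζ}
  {γ}  = complement {α,β,δ,ε,ζ}
  {ε}  = complement {α,β,γ,δ,ζ}
  {α,γ,ε}  = {α,γ} ∪ {γ,ε}
  {β,γ,ε}  = {β,ε} ∪ {γ,ε}
  {α,β,γ,δ}  = {α,β,δ} ∪ {α,γ}
  {α,β,γ,ε}  = {β,ε} ∪ {α,γ}
  {α,β,δ,ε}  = {β,ε} ∪ {α,β,δ}
  {α,γ,ε,ζ}  = {α,γ} ∪ {γ,ε,ζ}
  {β,γ,ε,ζ}  = {β,ε} ∪ {γ,ε,ζ}
  {α,β,γ,δ,ε}  = {α,β,δ} ∪ {γ,ε}
  |family| = 26
Step 3 (14 new):
  {ζ}  = complement {α,β,γ,δ,ε}
  {α,β}  = {β} ∪ {α}
  {α,δ}  = complement {β,γ,ε,ζ}
  {α,ε}  = {ε} ∪ {α}
  {β,γ}  = {β} ∪ {γ}
  {β,δ}  = complement {α,γ,ε,ζ}
  {γ,ζ}  = complement {α,β,δ,ε}
  {δ,ζ}  = complement {α,β,γ,ε}
  {ε,ζ}  = complement {α,β,γ,δ}
  {α,β,γ}  = {β} ∪ {α,γ}
  {α,β,ε}  = {β,ε} ∪ {α}
  {α,δ,ζ}  = complement {β,γ,ε}
  {β,δ,ζ}  = complement {α,γ,ε}
  {α,β,γ,ε,ζ}  = {β,ε} ∪ {α,γ,ε,ζ}
  |family| = 40
Step 4 (21 new):
  {δ}  = complement {α,β,γ,ε,ζ}
  {α,ζ}  = {α} ∪ {ζ}
  {β,ζ}  = {β} ∪ {ζ}
  {α,β,ζ}  = {α,β} ∪ {ζ}
  {α,γ,δ}  = {α,γ} ∪ {α,δ}
  {α,γ,ζ}  = {α,γ} ∪ {γ,ζ}
  {α,δ,ε}  = {α,δ} ∪ {α,ε}
  {α,ε,ζ}  = {α} ∪ {ε,ζ}
  {β,γ,δ}  = {γ} ∪ {β,δ}
  {β,γ,ζ}  = {β} ∪ {γ,ζ}
  {β,δ,ε}  = {β,ε} ∪ {β,δ}
  {β,ε,ζ}  = {β} ∪ {ε,ζ}
  {γ,δ,ζ}  = complement {α,β,ε}
  {δ,ε,ζ}  = complement {α,β,γ}
  {α,β,γ,ζ}  = {α,β,γ} ∪ {γ,ζ}
  {α,β,ε,ζ}  = {α,β} ∪ {ε,ζ}
  {α,γ,δ,ε}  = {α,γ,ε} ∪ {α,δ}
  {α,δ,ε,ζ}  = complement {β,γ}
  {β,γ,δ,ε}  = {γ,ε} ∪ {β,δ}
  {β,γ,δ,ζ}  = complement {α,ε}
  {γ,δ,ε,ζ}  = complement {α,β}
  |family| = 61
Step 5 (3 new):
  {γ,δ}  = complement {α,β,ε,ζ}
  {δ,ε}  = complement {α,β,γ,ζ}
  {γ,δ,ε}  = complement {α,β,ζ}
  |family| = 64
Step 6: closed — nothing new.

Hence σ(𝒞) has 64 members: { {}, {α}, {β}, {γ}, {δ}, {ε}, {ζ}, {α,β}, {α,γ}, {α,δ}, {α,ε}, {α,ζ}, {β,γ}, {β,δ}, {β,ε}, {β,ζ}, {γ,δ}, {γ,ε}, {γ,ζ}, {δ,ε}, {δ,ζ}, {ε,ζ}, {α,β,γ}, {α,β,δ}, {α,β,ε}, {α,β,ζ}, {α,γ,δ}, {α,γ,ε}, {α,γ,ζ}, {α,δ,ε}, {α,δ,ζ}, {α,ε,ζ}, {β,γ,δ}, {β,γ,ε}, {β,γ,ζ}, {β,δ,ε}, {β,δ,ζ}, {β,ε,ζ}, {γ,δ,ε}, {γ,δ,ζ}, {γ,ε,ζ}, {δ,ε,ζ}, {α,β,γ,δ}, {α,β,γ,ε}, {α,β,γ,ζ}, {α,β,δ,ε}, {α,β,δ,ζ}, {α,β,ε,ζ}, {α,γ,δ,ε}, {α,γ,δ,ζ}, {α,γ,ε,ζ}, {α,δ,ε,ζ}, {β,γ,δ,ε}, {β,γ,δ,ζ}, {β,γ,ε,ζ}, {β,δ,ε,ζ}, {γ,δ,ε,ζ}, {α,β,γ,δ,ε}, {α,β,γ,δ,ζ}, {α,β,γ,ε,ζ}, {α,β,δ,ε,ζ}, {α,γ,δ,ε,ζ}, {β,γ,δ,ε,ζ}, Ω }.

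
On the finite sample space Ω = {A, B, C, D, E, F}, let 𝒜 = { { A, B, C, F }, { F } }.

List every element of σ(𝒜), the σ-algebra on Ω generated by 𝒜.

Take S₀ = 𝒜 ∪ {∅, Ω} = { {}, { F }, { A, B, C, F }, Ω }.
Step 1 adds 2:
  { D, E }  = ᶜ of { A, B, C, F }
  { A, B, C, D, E }  = ᶜ of { F }
  (now 6)
Step 2: +1 →
  { D, E, F }  = { D, E } ∪ { F }
  (now 7)
Step 3: +1 →
  { A, B, C }  = ᶜ of { D, E, F }
  (now 8)
Step 4 adds nothing — fixpoint reached.

Hence σ(𝒜) has 8 members: { {}, { F }, { D, E }, { A, B, C }, { D, E, F }, { A, B, C, F }, { A, B, C, D, E }, Ω }.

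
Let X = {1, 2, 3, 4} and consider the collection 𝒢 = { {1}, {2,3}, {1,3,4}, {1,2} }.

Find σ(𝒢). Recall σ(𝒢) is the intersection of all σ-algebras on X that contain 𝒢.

|σ(𝒢)| = 16.  σ(𝒢) = { {}, {1}, {2}, {3}, {4}, {1,2}, {1,3}, {1,4}, {2,3}, {2,4}, {3,4}, {1,2,3}, {1,2,4}, {1,3,4}, {2,3,4}, X }

Trace:
Initial family (6 sets): { {}, {1}, {1,2}, {2,3}, {1,3,4}, X }.
Iteration 1: 5 new —
  {2}  = X∖{1,3,4}
  {1,4}  = X∖{2,3}
  {3,4}  = X∖{1,2}
  {1,2,3}  = {2,3} ∪ {1,2}
  {2,3,4}  = X∖{1}
  — 11 sets.
Iteration 2 adds 2:
  {4}  = X∖{1,2,3}
  {1,2,4}  = {1,2} ∪ {1,4}
  — 13 sets.
Iteration 3 adds 2:
  {3}  = X∖{1,2,4}
  {2,4}  = {4} ∪ {2}
  — 15 sets.
Iteration 4. New:
  {1,3}  = X∖{2,4}
  — 16 sets.
Iteration 5: closed — nothing new.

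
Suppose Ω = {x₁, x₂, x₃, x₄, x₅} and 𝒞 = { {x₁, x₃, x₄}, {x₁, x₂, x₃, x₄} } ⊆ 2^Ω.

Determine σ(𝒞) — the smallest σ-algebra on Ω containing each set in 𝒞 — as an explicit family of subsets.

σ(𝒞) (8 sets): { ∅, {x₂}, {x₅}, {x₂, x₅}, {x₁, x₃, x₄}, {x₁, x₂, x₃, x₄}, {x₁, x₃, x₄, x₅}, Ω }

Working:
Take S₀ = 𝒞 ∪ {∅, Ω} = { ∅, {x₁, x₃, x₄}, {x₁, x₂, x₃, x₄}, Ω }.
Pass 1: 2 new —
  {x₅}  = complement {x₁, x₂, x₃, x₄}
  {x₂, x₅}  = complement {x₁, x₃, x₄}
  — 6 sets.
Pass 2 (1 new):
  {x₁, x₃, x₄, x₅}  = {x₁, x₃, x₄} ∪ {x₅}
  — 7 sets.
Pass 3: 1 new —
  {x₂}  = complement {x₁, x₃, x₄, x₅}
  — 8 sets.
After Pass 4 the family is unchanged; done.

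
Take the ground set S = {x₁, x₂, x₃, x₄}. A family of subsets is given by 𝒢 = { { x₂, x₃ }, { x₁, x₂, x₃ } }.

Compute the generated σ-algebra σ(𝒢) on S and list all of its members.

σ(𝒢) (8 sets): { ∅, { x₁ }, { x₄ }, { x₁, x₄ }, { x₂, x₃ }, { x₁, x₂, x₃ }, { x₂, x₃, x₄ }, S }

Trace:
Initial family (4 sets): { ∅, { x₂, x₃ }, { x₁, x₂, x₃ }, S }.
Pass 1 adds 2:
  { x₄ }  = complement { x₁, x₂, x₃ }
  { x₁, x₄ }  = complement { x₂, x₃ }
  (now 6)
Pass 2. New:
  { x₂, x₃, x₄ }  = { x₂, x₃ } ∪ { x₄ }
  (now 7)
Pass 3: 1 new —
  { x₁ }  = complement { x₂, x₃, x₄ }
  (now 8)
Pass 4: stable.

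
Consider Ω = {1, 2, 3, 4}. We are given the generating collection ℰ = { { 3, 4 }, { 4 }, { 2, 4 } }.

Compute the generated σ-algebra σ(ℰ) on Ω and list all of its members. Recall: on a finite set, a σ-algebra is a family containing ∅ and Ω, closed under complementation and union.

σ(ℰ) = { {}, { 1 }, { 2 }, { 3 }, { 4 }, { 1, 2 }, { 1, 3 }, { 1, 4 }, { 2, 3 }, { 2, 4 }, { 3, 4 }, { 1, 2, 3 }, { 1, 2, 4 }, { 1, 3, 4 }, { 2, 3, 4 }, Ω }

Check:
Seed the family with ℰ together with ∅ and Ω: { {}, { 4 }, { 2, 4 }, { 3, 4 }, Ω }.
Step 1 adds 4:
  { 1, 2 }  = Ω∖{ 3, 4 }
  { 1, 3 }  = Ω∖{ 2, 4 }
  { 1, 2, 3 }  = Ω∖{ 4 }
  { 2, 3, 4 }  = { 3, 4 } ∪ { 2, 4 }
  — 9 sets.
Step 2 (3 new):
  { 1 }  = Ω∖{ 2, 3, 4 }
  { 1, 2, 4 }  = { 1, 2 } ∪ { 4 }
  { 1, 3, 4 }  = { 3, 4 } ∪ { 1, 3 }
  — 12 sets.
Step 3 adds 3:
  { 2 }  = Ω∖{ 1, 3, 4 }
  { 3 }  = Ω∖{ 1, 2, 4 }
  { 1, 4 }  = { 4 } ∪ { 1 }
  — 15 sets.
Step 4. New:
  { 2, 3 }  = Ω∖{ 1, 4 }
  — 16 sets.
After Step 5 the family is unchanged; done.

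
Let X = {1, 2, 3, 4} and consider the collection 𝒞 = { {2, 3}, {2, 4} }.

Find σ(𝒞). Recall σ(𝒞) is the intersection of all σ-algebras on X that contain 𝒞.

Seed the family with 𝒞 together with ∅ and X: { ∅, {2, 3}, {2, 4}, X }.
Pass 1: +3 →
  {1, 3}  = complement {2, 4}
  {1, 4}  = complement {2, 3}
  {2, 3, 4}  = {2, 4} ∪ {2, 3}
  (now 7)
Pass 2 adds 4:
  {1}  = complement {2, 3, 4}
  {1, 2, 3}  = {2, 3} ∪ {1, 3}
  {1, 2, 4}  = {1, 4} ∪ {2, 4}
  {1, 3, 4}  = {1, 4} ∪ {1, 3}
  (now 11)
Pass 3. New:
  {2}  = complement {1, 3, 4}
  {3}  = complement {1, 2, 4}
  {4}  = complement {1, 2, 3}
  (now 14)
Pass 4: 2 new —
  {1, 2}  = {2} ∪ {1}
  {3, 4}  = {3} ∪ {4}
  (now 16)
Pass 5: no new sets; the family is a σ-algebra.

Hence σ(𝒞) has 16 members: { ∅, {1}, {2}, {3}, {4}, {1, 2}, {1, 3}, {1, 4}, {2, 3}, {2, 4}, {3, 4}, {1, 2, 3}, {1, 2, 4}, {1, 3, 4}, {2, 3, 4}, X }.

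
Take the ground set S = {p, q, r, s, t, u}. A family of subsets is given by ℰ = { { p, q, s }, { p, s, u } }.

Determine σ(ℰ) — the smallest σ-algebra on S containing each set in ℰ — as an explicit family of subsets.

Start: ℰ ∪ {∅, S} = { ∅, { p, q, s }, { p, s, u }, S }.
Round 1: +3 →
  { q, r, t }  = S∖{ p, s, u }
  { r, t, u }  = S∖{ p, q, s }
  { p, q, s, u }  = { p, q, s } ∪ { p, s, u }
  (now 7)
Round 2 (4 new):
  { r, t }  = S∖{ p, q, s, u }
  { q, r, t, u }  = { q, r, t } ∪ { r, t, u }
  { p, q, r, s, t }  = { q, r, t } ∪ { p, q, s }
  { p, r, s, t, u }  = { r, t, u } ∪ { p, s, u }
  (now 11)
Round 3 (3 new):
  { q }  = S∖{ p, r, s, t, u }
  { u }  = S∖{ p, q, r, s, t }
  { p, s }  = S∖{ q, r, t, u }
  (now 14)
Round 4: +2 →
  { q, u }  = { q } ∪ { u }
  { p, r, s, t }  = { p, s } ∪ { r, t }
  (now 16)
Round 5: stable.

Hence σ(ℰ) has 16 members: { ∅, { q }, { u }, { p, s }, { q, u }, { r, t }, { p, q, s }, { p, s, u }, { q, r, t }, { r, t, u }, { p, q, s, u }, { p, r, s, t }, { q, r, t, u }, { p, q, r, s, t }, { p, r, s, t, u }, S }.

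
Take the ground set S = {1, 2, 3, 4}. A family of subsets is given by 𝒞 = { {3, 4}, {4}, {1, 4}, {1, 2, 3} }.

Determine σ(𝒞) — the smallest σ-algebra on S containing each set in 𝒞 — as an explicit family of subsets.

|σ(𝒞)| = 16.  σ(𝒞) = { ∅, {1}, {2}, {3}, {4}, {1, 2}, {1, 3}, {1, 4}, {2, 3}, {2, 4}, {3, 4}, {1, 2, 3}, {1, 2, 4}, {1, 3, 4}, {2, 3, 4}, S }

Working:
Start: 𝒞 ∪ {∅, S} = { ∅, {4}, {1, 4}, {3, 4}, {1, 2, 3}, S }.
Pass 1: +3 →
  {1, 2}  = S∖{3, 4}
  {2, 3}  = S∖{1, 4}
  {1, 3, 4}  = {3, 4} ∪ {1, 4}
  |family| = 9
Pass 2: +3 →
  {2}  = S∖{1, 3, 4}
  {1, 2, 4}  = {1, 2} ∪ {1, 4}
  {2, 3, 4}  = {3, 4} ∪ {2, 3}
  |family| = 12
Pass 3: +3 →
  {1}  = S∖{2, 3, 4}
  {3}  = S∖{1, 2, 4}
  {2, 4}  = {4} ∪ {2}
  |family| = 15
Pass 4: 1 new —
  {1, 3}  = S∖{2, 4}
  |family| = 16
After Pass 5 the family is unchanged; done.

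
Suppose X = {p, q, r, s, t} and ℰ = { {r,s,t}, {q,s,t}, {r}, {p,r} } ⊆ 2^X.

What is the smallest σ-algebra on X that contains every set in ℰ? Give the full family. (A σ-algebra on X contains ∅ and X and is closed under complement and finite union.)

σ(ℰ) = { {}, {p}, {q}, {r}, {p,q}, {p,r}, {q,r}, {s,t}, {p,q,r}, {p,s,t}, {q,s,t}, {r,s,t}, {p,q,s,t}, {p,r,s,t}, {q,r,s,t}, X }

Check:
Take S₀ = ℰ ∪ {∅, X} = { {}, {r}, {p,r}, {q,s,t}, {r,s,t}, X }.
Round 1 adds 4:
  {p,q}  = X∖{r,s,t}
  {p,q,s,t}  = X∖{r}
  {p,r,s,t}  = {r,s,t} ∪ {p,r}
  {q,r,s,t}  = {r} ∪ {q,s,t}
Round 2: 3 new —
  {p}  = X∖{q,r,s,t}
  {q}  = X∖{p,r,s,t}
  {p,q,r}  = {p,q} ∪ {r}
Round 3. New:
  {q,r}  = {r} ∪ {q}
  {s,t}  = X∖{p,q,r}
Round 4 adds 1:
  {p,s,t}  = X∖{q,r}
Round 5: stable.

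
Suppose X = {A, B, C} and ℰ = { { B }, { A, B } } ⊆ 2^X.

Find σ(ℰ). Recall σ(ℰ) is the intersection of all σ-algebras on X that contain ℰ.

Seed the family with ℰ together with ∅ and X: { ∅, { B }, { A, B }, X }.
Step 1 (2 new):
  { C }  = ᶜ of { A, B }
  { A, C }  = ᶜ of { B }
  (now 6)
Step 2. New:
  { B, C }  = { C } ∪ { B }
  (now 7)
Step 3: +1 →
  { A }  = ᶜ of { B, C }
  (now 8)
Step 4: closed — nothing new.

σ(ℰ) = { ∅, { A }, { B }, { C }, { A, B }, { A, C }, { B, C }, X }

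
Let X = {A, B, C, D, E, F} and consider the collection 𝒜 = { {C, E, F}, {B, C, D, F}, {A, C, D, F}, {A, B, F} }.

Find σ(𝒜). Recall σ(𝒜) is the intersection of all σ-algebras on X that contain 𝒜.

σ(𝒜) (64 sets): { {}, {A}, {B}, {C}, {D}, {E}, {F}, {A, B}, {A, C}, {A, D}, {A, E}, {A, F}, {B, C}, {B, D}, {B, E}, {B, F}, {C, D}, {C, E}, {C, F}, {D, E}, {D, F}, {E, F}, {A, B, C}, {A, B, D}, {A, B, E}, {A, B, F}, {A, C, D}, {A, C, E}, {A, C, F}, {A, D, E}, {A, D, F}, {A, E, F}, {B, C, D}, {B, C, E}, {B, C, F}, {B, D, E}, {B, D, F}, {B, E, F}, {C, D, E}, {C, D, F}, {C, E, F}, {D, E, F}, {A, B, C, D}, {A, B, C, E}, {A, B, C, F}, {A, B, D, E}, {A, B, D, F}, {A, B, E, F}, {A, C, D, E}, {A, C, D, F}, {A, C, E, F}, {A, D, E, F}, {B, C, D, E}, {B, C, D, F}, {B, C, E, F}, {B, D, E, F}, {C, D, E, F}, {A, B, C, D, E}, {A, B, C, D, F}, {A, B, C, E, F}, {A, B, D, E, F}, {A, C, D, E, F}, {B, C, D, E, F}, X }

Derivation:
Seed the family with 𝒜 together with ∅ and X: { {}, {A, B, F}, {C, E, F}, {A, C, D, F}, {B, C, D, F}, X }.
Iteration 1. New:
  {A, E}  = complement {B, C, D, F}
  {B, E}  = complement {A, C, D, F}
  {A, B, D}  = complement {C, E, F}
  {C, D, E}  = complement {A, B, F}
  {A, B, C, D, F}  = {B, C, D, F} ∪ {A, C, D, F}
  {A, B, C, E, F}  = {C, E, F} ∪ {A, B, F}
  {A, C, D, E, F}  = {C, E, F} ∪ {A, C, D, F}
  {B, C, D, E, F}  = {B, C, D, F} ∪ {C, E, F}
  — 14 sets.
Iteration 2: 14 new —
  {A}  = complement {B, C, D, E, F}
  {B}  = complement {A, C, D, E, F}
  {D}  = complement {A, B, C, E, F}
  {E}  = complement {A, B, C, D, F}
  {A, B, E}  = {B, E} ∪ {A, E}
  {A, B, D, E}  = {B, E} ∪ {A, B, D}
  {A, B, D, F}  = {A, B, D} ∪ {A, B, F}
  {A, B, E, F}  = {B, E} ∪ {A, B, F}
  {A, C, D, E}  = {C, D, E} ∪ {A, E}
  {A, C, E, F}  = {C, E, F} ∪ {A, E}
  {B, C, D, E}  = {B, E} ∪ {C, D, E}
  {B, C, E, F}  = {B, E} ∪ {C, E, F}
  {C, D, E, F}  = {C, D, E} ∪ {C, E, F}
  {A, B, C, D, E}  = {C, D, E} ∪ {A, B, D}
  — 28 sets.
Iteration 3 (14 new):
  {F}  = complement {A, B, C, D, E}
  {A, B}  = complement {C, D, E, F}
  {A, D}  = complement {B, C, E, F}
  {A, F}  = complement {B, C, D, E}
  {B, D}  = complement {A, C, E, F}
  {B, F}  = complement {A, C, D, E}
  {C, D}  = complement {A, B, E, F}
  {C, E}  = complement {A, B, D, F}
  {C, F}  = complement {A, B, D, E}
  {D, E}  = {E} ∪ {D}
  {A, D, E}  = {A, E} ∪ {D}
  {B, D, E}  = {B, E} ∪ {D}
  {C, D, F}  = complement {A, B, E}
  {A, B, D, E, F}  = {B, E} ∪ {A, B, D, F}
  — 42 sets.
Iteration 4: +19 →
  {C}  = complement {A, B, D, E, F}
  {D, F}  = {D} ∪ {F}
  {E, F}  = {F} ∪ {E}
  {A, C, D}  = {C, D} ∪ {A}
  {A, C, E}  = {C, E} ∪ {A}
  {A, C, F}  = complement {B, D, E}
  {A, D, F}  = {A, F} ∪ {D}
  {A, E, F}  = {A, F} ∪ {A, E}
  {B, C, D}  = {C, D} ∪ {B}
  {B, C, E}  = {B} ∪ {C, E}
  {B, C, F}  = complement {A, D, E}
  {B, D, F}  = {B, F} ∪ {D}
  {B, E, F}  = {B, F} ∪ {B, E}
  {D, E, F}  = {D, E} ∪ {F}
  {A, B, C, D}  = {C, D} ∪ {A, B}
  {A, B, C, E}  = {C, E} ∪ {A, B}
  {A, B, C, F}  = complement {D, E}
  {A, D, E, F}  = {A, F} ∪ {D, E}
  {B, D, E, F}  = {D, E} ∪ {B, F}
  — 61 sets.
Iteration 5 (3 new):
  {A, C}  = complement {B, D, E, F}
  {B, C}  = complement {A, D, E, F}
  {A, B, C}  = complement {D, E, F}
  — 64 sets.
Iteration 6 adds nothing — fixpoint reached.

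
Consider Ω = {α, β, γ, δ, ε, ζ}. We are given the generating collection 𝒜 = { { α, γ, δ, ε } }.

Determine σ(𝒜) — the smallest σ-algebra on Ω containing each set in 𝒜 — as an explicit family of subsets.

Start: 𝒜 ∪ {∅, Ω} = { {  }, { α, γ, δ, ε }, Ω }.
Pass 1: 1 new —
  { β, ζ }  = complement { α, γ, δ, ε }
  — 4 sets.
Pass 2: no new sets; the family is a σ-algebra.

σ(𝒜) = { {  }, { β, ζ }, { α, γ, δ, ε }, Ω }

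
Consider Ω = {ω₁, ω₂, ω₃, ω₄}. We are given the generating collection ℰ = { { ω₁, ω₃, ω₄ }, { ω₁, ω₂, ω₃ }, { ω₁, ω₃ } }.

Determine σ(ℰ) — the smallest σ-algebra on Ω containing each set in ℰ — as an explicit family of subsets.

Answer: σ(ℰ) = { {}, { ω₂ }, { ω₄ }, { ω₁, ω₃ }, { ω₂, ω₄ }, { ω₁, ω₂, ω₃ }, { ω₁, ω₃, ω₄ }, Ω }

Check:
Initial family (5 sets): { {}, { ω₁, ω₃ }, { ω₁, ω₂, ω₃ }, { ω₁, ω₃, ω₄ }, Ω }.
Iteration 1: +3 →
  { ω₂ }  = complement { ω₁, ω₃, ω₄ }
  { ω₄ }  = complement { ω₁, ω₂, ω₃ }
  { ω₂, ω₄ }  = complement { ω₁, ω₃ }
  (now 8)
After Iteration 2 the family is unchanged; done.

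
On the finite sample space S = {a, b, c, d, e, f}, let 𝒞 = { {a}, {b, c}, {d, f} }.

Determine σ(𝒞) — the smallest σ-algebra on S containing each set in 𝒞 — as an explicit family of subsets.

Seed the family with 𝒞 together with ∅ and S: { {}, {a}, {b, c}, {d, f}, S }.
Pass 1 adds 6:
  {a, b, c}  = {b, c} ∪ {a}
  {a, d, f}  = {d, f} ∪ {a}
  {a, b, c, e}  = complement {d, f}
  {a, d, e, f}  = complement {b, c}
  {b, c, d, f}  = {b, c} ∪ {d, f}
  {b, c, d, e, f}  = complement {a}
  |family| = 11
Pass 2: +4 →
  {a, e}  = complement {b, c, d, f}
  {b, c, e}  = complement {a, d, f}
  {d, e, f}  = complement {a, b, c}
  {a, b, c, d, f}  = {a, b, c} ∪ {a, d, f}
  |family| = 15
Pass 3. New:
  {e}  = complement {a, b, c, d, f}
  |family| = 16
After Pass 4 the family is unchanged; done.

|σ(𝒞)| = 16.  σ(𝒞) = { {}, {a}, {e}, {a, e}, {b, c}, {d, f}, {a, b, c}, {a, d, f}, {b, c, e}, {d, e, f}, {a, b, c, e}, {a, d, e, f}, {b, c, d, f}, {a, b, c, d, f}, {b, c, d, e, f}, S }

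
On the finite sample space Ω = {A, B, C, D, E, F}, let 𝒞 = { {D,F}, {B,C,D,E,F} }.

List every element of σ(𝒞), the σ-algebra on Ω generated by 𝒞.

σ(𝒞) (8 sets): { {}, {A}, {D,F}, {A,D,F}, {B,C,E}, {A,B,C,E}, {B,C,D,E,F}, Ω }

Check:
Begin from { {}, {D,F}, {B,C,D,E,F}, Ω } (that is, 𝒞 plus ∅ and Ω).
Pass 1. New:
  {A}  = Ω∖{B,C,D,E,F}
  {A,B,C,E}  = Ω∖{D,F}
Pass 2. New:
  {A,D,F}  = {D,F} ∪ {A}
Pass 3: 1 new —
  {B,C,E}  = Ω∖{A,D,F}
Pass 4 adds nothing — fixpoint reached.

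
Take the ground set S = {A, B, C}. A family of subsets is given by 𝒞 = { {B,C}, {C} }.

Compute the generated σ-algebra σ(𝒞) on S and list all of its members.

σ(𝒞) = { ∅, {A}, {B}, {C}, {A,B}, {A,C}, {B,C}, S }

Check:
Seed the family with 𝒞 together with ∅ and S: { ∅, {C}, {B,C}, S }.
Round 1: 2 new —
  {A}  = {B,C}ᶜ
  {A,B}  = {C}ᶜ
  — 6 sets.
Round 2. New:
  {A,C}  = {C} ∪ {A}
  — 7 sets.
Round 3 adds 1:
  {B}  = {A,C}ᶜ
  — 8 sets.
Round 4: closed — nothing new.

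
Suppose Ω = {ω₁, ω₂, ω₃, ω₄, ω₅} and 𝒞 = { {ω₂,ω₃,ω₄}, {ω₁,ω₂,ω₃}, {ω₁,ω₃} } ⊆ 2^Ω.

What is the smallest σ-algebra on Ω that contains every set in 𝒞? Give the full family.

Initial family (5 sets): { {}, {ω₁,ω₃}, {ω₁,ω₂,ω₃}, {ω₂,ω₃,ω₄}, Ω }.
Round 1 (4 new):
  {ω₁,ω₅}  = ᶜ of {ω₂,ω₃,ω₄}
  {ω₄,ω₅}  = ᶜ of {ω₁,ω₂,ω₃}
  {ω₂,ω₄,ω₅}  = ᶜ of {ω₁,ω₃}
  {ω₁,ω₂,ω₃,ω₄}  = {ω₁,ω₂,ω₃} ∪ {ω₂,ω₃,ω₄}
Round 2 adds 7:
  {ω₅}  = ᶜ of {ω₁,ω₂,ω₃,ω₄}
  {ω₁,ω₃,ω₅}  = {ω₁,ω₃} ∪ {ω₁,ω₅}
  {ω₁,ω₄,ω₅}  = {ω₄,ω₅} ∪ {ω₁,ω₅}
  {ω₁,ω₂,ω₃,ω₅}  = {ω₁,ω₂,ω₃} ∪ {ω₁,ω₅}
  {ω₁,ω₂,ω₄,ω₅}  = {ω₁,ω₅} ∪ {ω₂,ω₄,ω₅}
  {ω₁,ω₃,ω₄,ω₅}  = {ω₄,ω₅} ∪ {ω₁,ω₃}
  {ω₂,ω₃,ω₄,ω₅}  = {ω₂,ω₃,ω₄} ∪ {ω₄,ω₅}
Round 3: +6 →
  {ω₁}  = ᶜ of {ω₂,ω₃,ω₄,ω₅}
  {ω₂}  = ᶜ of {ω₁,ω₃,ω₄,ω₅}
  {ω₃}  = ᶜ of {ω₁,ω₂,ω₄,ω₅}
  {ω₄}  = ᶜ of {ω₁,ω₂,ω₃,ω₅}
  {ω₂,ω₃}  = ᶜ of {ω₁,ω₄,ω₅}
  {ω₂,ω₄}  = ᶜ of {ω₁,ω₃,ω₅}
Round 4 adds 10:
  {ω₁,ω₂}  = {ω₂} ∪ {ω₁}
  {ω₁,ω₄}  = {ω₄} ∪ {ω₁}
  {ω₂,ω₅}  = {ω₂} ∪ {ω₅}
  {ω₃,ω₄}  = {ω₃} ∪ {ω₄}
  {ω₃,ω₅}  = {ω₅} ∪ {ω₃}
  {ω₁,ω₂,ω₄}  = {ω₂,ω₄} ∪ {ω₁}
  {ω₁,ω₂,ω₅}  = {ω₂} ∪ {ω₁,ω₅}
  {ω₁,ω₃,ω₄}  = {ω₁,ω₃} ∪ {ω₄}
  {ω₂,ω₃,ω₅}  = {ω₅} ∪ {ω₂,ω₃}
  {ω₃,ω₄,ω₅}  = {ω₄,ω₅} ∪ {ω₃}
After Round 5 the family is unchanged; done.

σ(𝒞) = { {}, {ω₁}, {ω₂}, {ω₃}, {ω₄}, {ω₅}, {ω₁,ω₂}, {ω₁,ω₃}, {ω₁,ω₄}, {ω₁,ω₅}, {ω₂,ω₃}, {ω₂,ω₄}, {ω₂,ω₅}, {ω₃,ω₄}, {ω₃,ω₅}, {ω₄,ω₅}, {ω₁,ω₂,ω₃}, {ω₁,ω₂,ω₄}, {ω₁,ω₂,ω₅}, {ω₁,ω₃,ω₄}, {ω₁,ω₃,ω₅}, {ω₁,ω₄,ω₅}, {ω₂,ω₃,ω₄}, {ω₂,ω₃,ω₅}, {ω₂,ω₄,ω₅}, {ω₃,ω₄,ω₅}, {ω₁,ω₂,ω₃,ω₄}, {ω₁,ω₂,ω₃,ω₅}, {ω₁,ω₂,ω₄,ω₅}, {ω₁,ω₃,ω₄,ω₅}, {ω₂,ω₃,ω₄,ω₅}, Ω }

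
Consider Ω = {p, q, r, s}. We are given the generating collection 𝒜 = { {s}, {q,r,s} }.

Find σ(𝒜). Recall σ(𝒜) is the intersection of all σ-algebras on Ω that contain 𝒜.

Initial family (4 sets): { ∅, {s}, {q,r,s}, Ω }.
Step 1 adds 2:
  {p}  = complement {q,r,s}
  {p,q,r}  = complement {s}
  |family| = 6
Step 2. New:
  {p,s}  = {s} ∪ {p}
  |family| = 7
Step 3 (1 new):
  {q,r}  = complement {p,s}
  |family| = 8
Step 4: closed — nothing new.

Hence σ(𝒜) has 8 members: { ∅, {p}, {s}, {p,s}, {q,r}, {p,q,r}, {q,r,s}, Ω }.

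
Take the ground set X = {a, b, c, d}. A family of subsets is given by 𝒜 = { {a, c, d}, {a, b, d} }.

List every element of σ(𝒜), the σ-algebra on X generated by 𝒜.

Begin from { {}, {a, b, d}, {a, c, d}, X } (that is, 𝒜 plus ∅ and X).
Step 1 adds 2:
  {b}  = complement {a, c, d}
  {c}  = complement {a, b, d}
  — 6 sets.
Step 2 (1 new):
  {b, c}  = {c} ∪ {b}
  — 7 sets.
Step 3 adds 1:
  {a, d}  = complement {b, c}
  — 8 sets.
Step 4: closed — nothing new.

|σ(𝒜)| = 8.  σ(𝒜) = { {}, {b}, {c}, {a, d}, {b, c}, {a, b, d}, {a, c, d}, X }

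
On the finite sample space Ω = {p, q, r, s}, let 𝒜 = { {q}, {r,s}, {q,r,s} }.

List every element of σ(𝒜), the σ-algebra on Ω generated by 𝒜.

|σ(𝒜)| = 8.  σ(𝒜) = { {}, {p}, {q}, {p,q}, {r,s}, {p,r,s}, {q,r,s}, Ω }

Trace:
Take S₀ = 𝒜 ∪ {∅, Ω} = { {}, {q}, {r,s}, {q,r,s}, Ω }.
Step 1: +3 →
  {p}  = Ω∖{q,r,s}
  {p,q}  = Ω∖{r,s}
  {p,r,s}  = Ω∖{q}
  [8 total]
Step 2: already closed under ᶜ and ∪.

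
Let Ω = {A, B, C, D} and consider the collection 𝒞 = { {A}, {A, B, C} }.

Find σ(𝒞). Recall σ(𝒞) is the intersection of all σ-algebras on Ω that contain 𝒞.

Start: 𝒞 ∪ {∅, Ω} = { {}, {A}, {A, B, C}, Ω }.
Pass 1: 2 new —
  {D}  = {A, B, C}ᶜ
  {B, C, D}  = {A}ᶜ
Pass 2 (1 new):
  {A, D}  = {D} ∪ {A}
Pass 3. New:
  {B, C}  = {A, D}ᶜ
Pass 4: closed — nothing new.

|σ(𝒞)| = 8.  σ(𝒞) = { {}, {A}, {D}, {A, D}, {B, C}, {A, B, C}, {B, C, D}, Ω }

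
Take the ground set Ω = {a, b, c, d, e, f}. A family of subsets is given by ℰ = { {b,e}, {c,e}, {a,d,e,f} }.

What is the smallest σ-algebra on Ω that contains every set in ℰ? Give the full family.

Seed the family with ℰ together with ∅ and Ω: { ∅, {b,e}, {c,e}, {a,d,e,f}, Ω }.
Pass 1: 6 new —
  {b,c}  = Ω∖{a,d,e,f}
  {b,c,e}  = {b,e} ∪ {c,e}
  {a,b,d,f}  = Ω∖{c,e}
  {a,c,d,f}  = Ω∖{b,e}
  {a,b,d,e,f}  = {b,e} ∪ {a,d,e,f}
  {a,c,d,e,f}  = {c,e} ∪ {a,d,e,f}
Pass 2 adds 4:
  {b}  = Ω∖{a,c,d,e,f}
  {c}  = Ω∖{a,b,d,e,f}
  {a,d,f}  = Ω∖{b,c,e}
  {a,b,c,d,f}  = {a,b,d,f} ∪ {b,c}
Pass 3. New:
  {e}  = Ω∖{a,b,c,d,f}
Pass 4 adds nothing — fixpoint reached.

Therefore σ(ℰ) = { ∅, {b}, {c}, {e}, {b,c}, {b,e}, {c,e}, {a,d,f}, {b,c,e}, {a,b,d,f}, {a,c,d,f}, {a,d,e,f}, {a,b,c,d,f}, {a,b,d,e,f}, {a,c,d,e,f}, Ω } (|σ(ℰ)| = 16).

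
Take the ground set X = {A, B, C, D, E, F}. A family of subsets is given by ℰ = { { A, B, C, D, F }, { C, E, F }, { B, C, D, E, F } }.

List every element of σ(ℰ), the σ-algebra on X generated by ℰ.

σ(ℰ) (16 sets): { ∅, { A }, { E }, { A, E }, { B, D }, { C, F }, { A, B, D }, { A, C, F }, { B, D, E }, { C, E, F }, { A, B, D, E }, { A, C, E, F }, { B, C, D, F }, { A, B, C, D, F }, { B, C, D, E, F }, X }

Check:
Begin from { ∅, { C, E, F }, { A, B, C, D, F }, { B, C, D, E, F }, X } (that is, ℰ plus ∅ and X).
Pass 1. New:
  { A }  = complement { B, C, D, E, F }
  { E }  = complement { A, B, C, D, F }
  { A, B, D }  = complement { C, E, F }
  [8 total]
Pass 2 adds 3:
  { A, E }  = { E } ∪ { A }
  { A, B, D, E }  = { A, B, D } ∪ { E }
  { A, C, E, F }  = { A } ∪ { C, E, F }
  [11 total]
Pass 3 (3 new):
  { B, D }  = complement { A, C, E, F }
  { C, F }  = complement { A, B, D, E }
  { B, C, D, F }  = complement { A, E }
  [14 total]
Pass 4 (2 new):
  { A, C, F }  = { C, F } ∪ { A }
  { B, D, E }  = { B, D } ∪ { E }
  [16 total]
Pass 5: already closed under ᶜ and ∪.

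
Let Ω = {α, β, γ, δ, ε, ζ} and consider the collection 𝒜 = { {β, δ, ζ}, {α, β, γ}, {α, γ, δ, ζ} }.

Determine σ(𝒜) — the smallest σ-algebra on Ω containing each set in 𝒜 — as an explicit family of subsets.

σ(𝒜) = { ∅, {β}, {ε}, {α, γ}, {β, ε}, {δ, ζ}, {α, β, γ}, {α, γ, ε}, {β, δ, ζ}, {δ, ε, ζ}, {α, β, γ, ε}, {α, γ, δ, ζ}, {β, δ, ε, ζ}, {α, β, γ, δ, ζ}, {α, γ, δ, ε, ζ}, Ω }

Check:
Initial family (5 sets): { ∅, {α, β, γ}, {β, δ, ζ}, {α, γ, δ, ζ}, Ω }.
Pass 1 adds 4:
  {β, ε}  = ᶜ of {α, γ, δ, ζ}
  {α, γ, ε}  = ᶜ of {β, δ, ζ}
  {δ, ε, ζ}  = ᶜ of {α, β, γ}
  {α, β, γ, δ, ζ}  = {β, δ, ζ} ∪ {α, β, γ}
  [9 total]
Pass 2: 4 new —
  {ε}  = ᶜ of {α, β, γ, δ, ζ}
  {α, β, γ, ε}  = {β, ε} ∪ {α, β, γ}
  {β, δ, ε, ζ}  = {β, δ, ζ} ∪ {β, ε}
  {α, γ, δ, ε, ζ}  = {α, γ, ε} ∪ {α, γ, δ, ζ}
  [13 total]
Pass 3: +3 →
  {β}  = ᶜ of {α, γ, δ, ε, ζ}
  {α, γ}  = ᶜ of {β, δ, ε, ζ}
  {δ, ζ}  = ᶜ of {α, β, γ, ε}
  [16 total]
Pass 4: no new sets; the family is a σ-algebra.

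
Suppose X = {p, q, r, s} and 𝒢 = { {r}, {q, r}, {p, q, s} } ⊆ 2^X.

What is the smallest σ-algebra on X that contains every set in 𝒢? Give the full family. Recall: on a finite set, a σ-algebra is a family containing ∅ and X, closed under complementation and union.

σ(𝒢) = { ∅, {q}, {r}, {p, s}, {q, r}, {p, q, s}, {p, r, s}, X }

Trace:
Seed the family with 𝒢 together with ∅ and X: { ∅, {r}, {q, r}, {p, q, s}, X }.
Pass 1: 1 new —
  {p, s}  = ᶜ of {q, r}
  — 6 sets.
Pass 2 adds 1:
  {p, r, s}  = {r} ∪ {p, s}
  — 7 sets.
Pass 3 adds 1:
  {q}  = ᶜ of {p, r, s}
  — 8 sets.
Pass 4: stable.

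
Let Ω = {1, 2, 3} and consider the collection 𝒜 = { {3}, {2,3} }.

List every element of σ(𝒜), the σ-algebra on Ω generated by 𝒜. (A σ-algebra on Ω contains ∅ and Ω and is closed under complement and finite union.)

|σ(𝒜)| = 8.  σ(𝒜) = { ∅, {1}, {2}, {3}, {1,2}, {1,3}, {2,3}, Ω }

Derivation:
Seed the family with 𝒜 together with ∅ and Ω: { ∅, {3}, {2,3}, Ω }.
Iteration 1 adds 2:
  {1}  = complement {2,3}
  {1,2}  = complement {3}
  |family| = 6
Iteration 2 adds 1:
  {1,3}  = {3} ∪ {1}
  |family| = 7
Iteration 3 adds 1:
  {2}  = complement {1,3}
  |family| = 8
Iteration 4 adds nothing — fixpoint reached.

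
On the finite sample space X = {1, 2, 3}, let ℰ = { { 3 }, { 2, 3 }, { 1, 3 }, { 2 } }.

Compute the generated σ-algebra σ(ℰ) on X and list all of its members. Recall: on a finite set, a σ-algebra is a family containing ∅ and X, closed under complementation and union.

σ(ℰ) (8 sets): { ∅, { 1 }, { 2 }, { 3 }, { 1, 2 }, { 1, 3 }, { 2, 3 }, X }

Trace:
Start: ℰ ∪ {∅, X} = { ∅, { 2 }, { 3 }, { 1, 3 }, { 2, 3 }, X }.
Iteration 1: 2 new —
  { 1 }  = X∖{ 2, 3 }
  { 1, 2 }  = X∖{ 3 }
  — 8 sets.
After Iteration 2 the family is unchanged; done.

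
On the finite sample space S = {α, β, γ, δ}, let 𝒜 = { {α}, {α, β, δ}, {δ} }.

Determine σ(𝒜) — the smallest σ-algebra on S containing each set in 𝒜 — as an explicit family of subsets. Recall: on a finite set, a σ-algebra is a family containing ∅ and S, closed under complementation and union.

|σ(𝒜)| = 16.  σ(𝒜) = { ∅, {α}, {β}, {γ}, {δ}, {α, β}, {α, γ}, {α, δ}, {β, γ}, {β, δ}, {γ, δ}, {α, β, γ}, {α, β, δ}, {α, γ, δ}, {β, γ, δ}, S }

Check:
Seed the family with 𝒜 together with ∅ and S: { ∅, {α}, {δ}, {α, β, δ}, S }.
Round 1. New:
  {γ}  = ᶜ of {α, β, δ}
  {α, δ}  = {δ} ∪ {α}
  {α, β, γ}  = ᶜ of {δ}
  {β, γ, δ}  = ᶜ of {α}
  — 9 sets.
Round 2: 4 new —
  {α, γ}  = {γ} ∪ {α}
  {β, γ}  = ᶜ of {α, δ}
  {γ, δ}  = {γ} ∪ {δ}
  {α, γ, δ}  = {γ} ∪ {α, δ}
  — 13 sets.
Round 3 adds 3:
  {β}  = ᶜ of {α, γ, δ}
  {α, β}  = ᶜ of {γ, δ}
  {β, δ}  = ᶜ of {α, γ}
  — 16 sets.
Round 4: already closed under ᶜ and ∪.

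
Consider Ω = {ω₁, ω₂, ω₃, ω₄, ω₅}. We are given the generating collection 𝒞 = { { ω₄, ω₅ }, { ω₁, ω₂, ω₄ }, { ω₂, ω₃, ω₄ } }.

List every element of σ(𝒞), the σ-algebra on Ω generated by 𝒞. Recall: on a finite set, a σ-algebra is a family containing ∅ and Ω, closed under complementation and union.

Initial family (5 sets): { ∅, { ω₄, ω₅ }, { ω₁, ω₂, ω₄ }, { ω₂, ω₃, ω₄ }, Ω }.
Round 1 (6 new):
  { ω₁, ω₅ }  = Ω∖{ ω₂, ω₃, ω₄ }
  { ω₃, ω₅ }  = Ω∖{ ω₁, ω₂, ω₄ }
  { ω₁, ω₂, ω₃ }  = Ω∖{ ω₄, ω₅ }
  { ω₁, ω₂, ω₃, ω₄ }  = { ω₂, ω₃, ω₄ } ∪ { ω₁, ω₂, ω₄ }
  { ω₁, ω₂, ω₄, ω₅ }  = { ω₄, ω₅ } ∪ { ω₁, ω₂, ω₄ }
  { ω₂, ω₃, ω₄, ω₅ }  = { ω₄, ω₅ } ∪ { ω₂, ω₃, ω₄ }
  (now 11)
Round 2 adds 7:
  { ω₁ }  = Ω∖{ ω₂, ω₃, ω₄, ω₅ }
  { ω₃ }  = Ω∖{ ω₁, ω₂, ω₄, ω₅ }
  { ω₅ }  = Ω∖{ ω₁, ω₂, ω₃, ω₄ }
  { ω₁, ω₃, ω₅ }  = { ω₁, ω₅ } ∪ { ω₃, ω₅ }
  { ω₁, ω₄, ω₅ }  = { ω₄, ω₅ } ∪ { ω₁, ω₅ }
  { ω₃, ω₄, ω₅ }  = { ω₄, ω₅ } ∪ { ω₃, ω₅ }
  { ω₁, ω₂, ω₃, ω₅ }  = { ω₁, ω₂, ω₃ } ∪ { ω₁, ω₅ }
  (now 18)
Round 3. New:
  { ω₄ }  = Ω∖{ ω₁, ω₂, ω₃, ω₅ }
  { ω₁, ω₂ }  = Ω∖{ ω₃, ω₄, ω₅ }
  { ω₁, ω₃ }  = { ω₃ } ∪ { ω₁ }
  { ω₂, ω₃ }  = Ω∖{ ω₁, ω₄, ω₅ }
  { ω₂, ω₄ }  = Ω∖{ ω₁, ω₃, ω₅ }
  { ω₁, ω₃, ω₄, ω₅ }  = { ω₄, ω₅ } ∪ { ω₁, ω₃, ω₅ }
  (now 24)
Round 4: +7 →
  { ω₂ }  = Ω∖{ ω₁, ω₃, ω₄, ω₅ }
  { ω₁, ω₄ }  = { ω₄ } ∪ { ω₁ }
  { ω₃, ω₄ }  = { ω₃ } ∪ { ω₄ }
  { ω₁, ω₂, ω₅ }  = { ω₁, ω₂ } ∪ { ω₅ }
  { ω₁, ω₃, ω₄ }  = { ω₁, ω₃ } ∪ { ω₄ }
  { ω₂, ω₃, ω₅ }  = { ω₅ } ∪ { ω₂, ω₃ }
  { ω₂, ω₄, ω₅ }  = Ω∖{ ω₁, ω₃ }
  (now 31)
Round 5 (1 new):
  { ω₂, ω₅ }  = Ω∖{ ω₁, ω₃, ω₄ }
  (now 32)
Round 6: no new sets; the family is a σ-algebra.

|σ(𝒞)| = 32.  σ(𝒞) = { ∅, { ω₁ }, { ω₂ }, { ω₃ }, { ω₄ }, { ω₅ }, { ω₁, ω₂ }, { ω₁, ω₃ }, { ω₁, ω₄ }, { ω₁, ω₅ }, { ω₂, ω₃ }, { ω₂, ω₄ }, { ω₂, ω₅ }, { ω₃, ω₄ }, { ω₃, ω₅ }, { ω₄, ω₅ }, { ω₁, ω₂, ω₃ }, { ω₁, ω₂, ω₄ }, { ω₁, ω₂, ω₅ }, { ω₁, ω₃, ω₄ }, { ω₁, ω₃, ω₅ }, { ω₁, ω₄, ω₅ }, { ω₂, ω₃, ω₄ }, { ω₂, ω₃, ω₅ }, { ω₂, ω₄, ω₅ }, { ω₃, ω₄, ω₅ }, { ω₁, ω₂, ω₃, ω₄ }, { ω₁, ω₂, ω₃, ω₅ }, { ω₁, ω₂, ω₄, ω₅ }, { ω₁, ω₃, ω₄, ω₅ }, { ω₂, ω₃, ω₄, ω₅ }, Ω }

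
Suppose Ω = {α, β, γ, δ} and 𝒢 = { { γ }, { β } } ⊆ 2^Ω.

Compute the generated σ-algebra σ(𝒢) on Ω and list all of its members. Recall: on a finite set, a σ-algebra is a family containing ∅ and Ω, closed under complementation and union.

|σ(𝒢)| = 8.  σ(𝒢) = { {}, { β }, { γ }, { α, δ }, { β, γ }, { α, β, δ }, { α, γ, δ }, Ω }

Check:
Initial family (4 sets): { {}, { β }, { γ }, Ω }.
Round 1 adds 3:
  { β, γ }  = { γ } ∪ { β }
  { α, β, δ }  = complement { γ }
  { α, γ, δ }  = complement { β }
  — 7 sets.
Round 2. New:
  { α, δ }  = complement { β, γ }
  — 8 sets.
Round 3 adds nothing — fixpoint reached.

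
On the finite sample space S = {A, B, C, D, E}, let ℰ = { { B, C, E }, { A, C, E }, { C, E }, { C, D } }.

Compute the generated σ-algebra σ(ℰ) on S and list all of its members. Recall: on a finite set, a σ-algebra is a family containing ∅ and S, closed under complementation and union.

|σ(ℰ)| = 32.  σ(ℰ) = { {  }, { A }, { B }, { C }, { D }, { E }, { A, B }, { A, C }, { A, D }, { A, E }, { B, C }, { B, D }, { B, E }, { C, D }, { C, E }, { D, E }, { A, B, C }, { A, B, D }, { A, B, E }, { A, C, D }, { A, C, E }, { A, D, E }, { B, C, D }, { B, C, E }, { B, D, E }, { C, D, E }, { A, B, C, D }, { A, B, C, E }, { A, B, D, E }, { A, C, D, E }, { B, C, D, E }, S }

Working:
Take S₀ = ℰ ∪ {∅, S} = { {  }, { C, D }, { C, E }, { A, C, E }, { B, C, E }, S }.
Step 1 adds 8:
  { A, D }  = complement { B, C, E }
  { B, D }  = complement { A, C, E }
  { A, B, D }  = complement { C, E }
  { A, B, E }  = complement { C, D }
  { C, D, E }  = { C, D } ∪ { C, E }
  { A, B, C, E }  = { B, C, E } ∪ { A, C, E }
  { A, C, D, E }  = { C, D } ∪ { A, C, E }
  { B, C, D, E }  = { C, D } ∪ { B, C, E }
  |family| = 14
Step 2: 8 new —
  { A }  = complement { B, C, D, E }
  { B }  = complement { A, C, D, E }
  { D }  = complement { A, B, C, E }
  { A, B }  = complement { C, D, E }
  { A, C, D }  = { C, D } ∪ { A, D }
  { B, C, D }  = { C, D } ∪ { B, D }
  { A, B, C, D }  = { C, D } ∪ { A, B, D }
  { A, B, D, E }  = { A, B, D } ∪ { A, B, E }
  |family| = 22
Step 3. New:
  { C }  = complement { A, B, D, E }
  { E }  = complement { A, B, C, D }
  { A, E }  = complement { B, C, D }
  { B, E }  = complement { A, C, D }
  |family| = 26
Step 4: 6 new —
  { A, C }  = { C } ∪ { A }
  { B, C }  = { B } ∪ { C }
  { D, E }  = { E } ∪ { D }
  { A, B, C }  = { A, B } ∪ { C }
  { A, D, E }  = { E } ∪ { A, D }
  { B, D, E }  = { B, E } ∪ { D }
  |family| = 32
Step 5: no new sets; the family is a σ-algebra.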